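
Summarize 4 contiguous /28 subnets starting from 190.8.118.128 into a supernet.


Original prefix: /28
Number of subnets: 4 = 2^2
New prefix = 28 - 2 = 26
Supernet: 190.8.118.128/26


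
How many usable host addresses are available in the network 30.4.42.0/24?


Host bits = 32 - 24 = 8
Total addresses = 2^8 = 256
Usable = total - 2 (network and broadcast)
Usable hosts: 254


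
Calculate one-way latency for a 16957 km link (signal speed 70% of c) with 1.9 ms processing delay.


Speed = 0.7 * 3e5 km/s = 210000 km/s
Propagation delay = 16957 / 210000 = 0.0807 s = 80.7476 ms
Processing delay = 1.9 ms
Total one-way latency = 82.6476 ms


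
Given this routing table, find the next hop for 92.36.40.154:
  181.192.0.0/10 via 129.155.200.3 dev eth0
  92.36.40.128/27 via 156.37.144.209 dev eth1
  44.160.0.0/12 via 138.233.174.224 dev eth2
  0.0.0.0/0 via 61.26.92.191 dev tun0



Longest prefix match for 92.36.40.154:
  /10 181.192.0.0: no
  /27 92.36.40.128: MATCH
  /12 44.160.0.0: no
  /0 0.0.0.0: MATCH
Selected: next-hop 156.37.144.209 via eth1 (matched /27)


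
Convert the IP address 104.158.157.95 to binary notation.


104 = 01101000
158 = 10011110
157 = 10011101
95 = 01011111
Binary: 01101000.10011110.10011101.01011111


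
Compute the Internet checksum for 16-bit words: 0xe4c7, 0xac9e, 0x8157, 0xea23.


Sum all words (with carry folding):
+ 0xe4c7 = 0xe4c7
+ 0xac9e = 0x9166
+ 0x8157 = 0x12be
+ 0xea23 = 0xfce1
One's complement: ~0xfce1
Checksum = 0x031e


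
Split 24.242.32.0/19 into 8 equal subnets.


New prefix = 19 + 3 = 22
Each subnet has 1024 addresses
  24.242.32.0/22
  24.242.36.0/22
  24.242.40.0/22
  24.242.44.0/22
  24.242.48.0/22
  24.242.52.0/22
  24.242.56.0/22
  24.242.60.0/22
Subnets: 24.242.32.0/22, 24.242.36.0/22, 24.242.40.0/22, 24.242.44.0/22, 24.242.48.0/22, 24.242.52.0/22, 24.242.56.0/22, 24.242.60.0/22


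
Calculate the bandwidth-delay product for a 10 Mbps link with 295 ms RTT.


BDP = bandwidth * RTT
= 10 Mbps * 295 ms
= 10 * 1e6 * 295 / 1000 bits
= 2950000 bits
= 368750 bytes
= 360.1074 KB
BDP = 2950000 bits (368750 bytes)


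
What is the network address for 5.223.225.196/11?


IP:   00000101.11011111.11100001.11000100
Mask: 11111111.11100000.00000000.00000000
AND operation:
Net:  00000101.11000000.00000000.00000000
Network: 5.192.0.0/11


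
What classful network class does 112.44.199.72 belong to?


First octet: 112
Binary: 01110000
0xxxxxxx -> Class A (1-126)
Class A, default mask 255.0.0.0 (/8)


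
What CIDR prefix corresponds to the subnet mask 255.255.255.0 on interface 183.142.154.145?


Binary: 11111111.11111111.11111111.00000000
Count leading 1s
Prefix: /24


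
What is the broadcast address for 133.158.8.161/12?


Network: 133.144.0.0/12
Host bits = 20
Set all host bits to 1:
Broadcast: 133.159.255.255


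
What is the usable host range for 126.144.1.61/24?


Network: 126.144.1.0
Broadcast: 126.144.1.255
First usable = network + 1
Last usable = broadcast - 1
Range: 126.144.1.1 to 126.144.1.254


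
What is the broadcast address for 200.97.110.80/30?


Network: 200.97.110.80/30
Host bits = 2
Set all host bits to 1:
Broadcast: 200.97.110.83


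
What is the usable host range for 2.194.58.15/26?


Network: 2.194.58.0
Broadcast: 2.194.58.63
First usable = network + 1
Last usable = broadcast - 1
Range: 2.194.58.1 to 2.194.58.62


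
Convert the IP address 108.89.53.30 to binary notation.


108 = 01101100
89 = 01011001
53 = 00110101
30 = 00011110
Binary: 01101100.01011001.00110101.00011110


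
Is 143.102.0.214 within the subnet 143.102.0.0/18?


Subnet network: 143.102.0.0
Test IP AND mask: 143.102.0.0
Yes, 143.102.0.214 is in 143.102.0.0/18


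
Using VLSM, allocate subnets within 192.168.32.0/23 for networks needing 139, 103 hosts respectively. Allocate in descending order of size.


139 hosts -> /24 (254 usable): 192.168.32.0/24
103 hosts -> /25 (126 usable): 192.168.33.0/25
Allocation: 192.168.32.0/24 (139 hosts, 254 usable); 192.168.33.0/25 (103 hosts, 126 usable)


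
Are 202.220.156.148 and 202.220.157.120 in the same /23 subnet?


Mask: 255.255.254.0
202.220.156.148 AND mask = 202.220.156.0
202.220.157.120 AND mask = 202.220.156.0
Yes, same subnet (202.220.156.0)


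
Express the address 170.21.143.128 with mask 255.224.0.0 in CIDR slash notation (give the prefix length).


Binary: 11111111.11100000.00000000.00000000
Count leading 1s
Prefix: /11


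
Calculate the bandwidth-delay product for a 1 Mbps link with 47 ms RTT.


BDP = bandwidth * RTT
= 1 Mbps * 47 ms
= 1 * 1e6 * 47 / 1000 bits
= 47000 bits
= 5875 bytes
= 5.7373 KB
BDP = 47000 bits (5875 bytes)


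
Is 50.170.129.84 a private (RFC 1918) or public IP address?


RFC 1918 private ranges:
  10.0.0.0/8 (10.0.0.0 - 10.255.255.255)
  172.16.0.0/12 (172.16.0.0 - 172.31.255.255)
  192.168.0.0/16 (192.168.0.0 - 192.168.255.255)
Public (not in any RFC 1918 range)


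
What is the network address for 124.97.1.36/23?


IP:   01111100.01100001.00000001.00100100
Mask: 11111111.11111111.11111110.00000000
AND operation:
Net:  01111100.01100001.00000000.00000000
Network: 124.97.0.0/23


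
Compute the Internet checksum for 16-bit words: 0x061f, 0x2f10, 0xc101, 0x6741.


Sum all words (with carry folding):
+ 0x061f = 0x061f
+ 0x2f10 = 0x352f
+ 0xc101 = 0xf630
+ 0x6741 = 0x5d72
One's complement: ~0x5d72
Checksum = 0xa28d


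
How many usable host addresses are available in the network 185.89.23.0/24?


Host bits = 32 - 24 = 8
Total addresses = 2^8 = 256
Usable = total - 2 (network and broadcast)
Usable hosts: 254


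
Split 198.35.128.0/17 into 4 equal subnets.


New prefix = 17 + 2 = 19
Each subnet has 8192 addresses
  198.35.128.0/19
  198.35.160.0/19
  198.35.192.0/19
  198.35.224.0/19
Subnets: 198.35.128.0/19, 198.35.160.0/19, 198.35.192.0/19, 198.35.224.0/19


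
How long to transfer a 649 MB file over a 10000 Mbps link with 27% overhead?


Effective throughput = 10000 * (1 - 27/100) = 7300 Mbps
File size in Mb = 649 * 8 = 5192 Mb
Time = 5192 / 7300
Time = 0.7112 seconds


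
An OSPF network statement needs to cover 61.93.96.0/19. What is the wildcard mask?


Subnet mask: 255.255.224.0
Wildcard = 255.255.255.255 - subnet mask
255 - 255 = 0
255 - 255 = 0
255 - 224 = 31
255 - 0 = 255
Wildcard: 0.0.31.255


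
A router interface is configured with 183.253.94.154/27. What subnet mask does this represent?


/27 means 27 network bits, 5 host bits
Binary: 11111111111111111111111111100000
Mask: 255.255.255.224


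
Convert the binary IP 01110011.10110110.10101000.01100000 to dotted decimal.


01110011 = 115
10110110 = 182
10101000 = 168
01100000 = 96
IP: 115.182.168.96


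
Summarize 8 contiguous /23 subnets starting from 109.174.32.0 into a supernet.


Original prefix: /23
Number of subnets: 8 = 2^3
New prefix = 23 - 3 = 20
Supernet: 109.174.32.0/20


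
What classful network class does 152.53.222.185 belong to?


First octet: 152
Binary: 10011000
10xxxxxx -> Class B (128-191)
Class B, default mask 255.255.0.0 (/16)


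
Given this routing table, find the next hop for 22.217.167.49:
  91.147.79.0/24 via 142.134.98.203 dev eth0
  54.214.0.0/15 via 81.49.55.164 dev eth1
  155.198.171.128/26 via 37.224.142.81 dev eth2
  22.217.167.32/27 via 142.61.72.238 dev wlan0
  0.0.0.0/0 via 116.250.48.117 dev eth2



Longest prefix match for 22.217.167.49:
  /24 91.147.79.0: no
  /15 54.214.0.0: no
  /26 155.198.171.128: no
  /27 22.217.167.32: MATCH
  /0 0.0.0.0: MATCH
Selected: next-hop 142.61.72.238 via wlan0 (matched /27)


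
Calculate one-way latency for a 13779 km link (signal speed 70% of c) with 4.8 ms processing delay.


Speed = 0.7 * 3e5 km/s = 210000 km/s
Propagation delay = 13779 / 210000 = 0.0656 s = 65.6143 ms
Processing delay = 4.8 ms
Total one-way latency = 70.4143 ms


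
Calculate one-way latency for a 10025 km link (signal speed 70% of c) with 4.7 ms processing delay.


Speed = 0.7 * 3e5 km/s = 210000 km/s
Propagation delay = 10025 / 210000 = 0.0477 s = 47.7381 ms
Processing delay = 4.7 ms
Total one-way latency = 52.4381 ms


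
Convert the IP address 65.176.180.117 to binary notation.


65 = 01000001
176 = 10110000
180 = 10110100
117 = 01110101
Binary: 01000001.10110000.10110100.01110101


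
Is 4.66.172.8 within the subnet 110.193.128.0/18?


Subnet network: 110.193.128.0
Test IP AND mask: 4.66.128.0
No, 4.66.172.8 is not in 110.193.128.0/18


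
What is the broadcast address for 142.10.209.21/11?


Network: 142.0.0.0/11
Host bits = 21
Set all host bits to 1:
Broadcast: 142.31.255.255


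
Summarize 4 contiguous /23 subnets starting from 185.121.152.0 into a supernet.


Original prefix: /23
Number of subnets: 4 = 2^2
New prefix = 23 - 2 = 21
Supernet: 185.121.152.0/21


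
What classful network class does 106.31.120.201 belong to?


First octet: 106
Binary: 01101010
0xxxxxxx -> Class A (1-126)
Class A, default mask 255.0.0.0 (/8)


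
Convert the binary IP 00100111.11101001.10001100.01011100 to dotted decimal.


00100111 = 39
11101001 = 233
10001100 = 140
01011100 = 92
IP: 39.233.140.92


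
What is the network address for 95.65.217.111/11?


IP:   01011111.01000001.11011001.01101111
Mask: 11111111.11100000.00000000.00000000
AND operation:
Net:  01011111.01000000.00000000.00000000
Network: 95.64.0.0/11


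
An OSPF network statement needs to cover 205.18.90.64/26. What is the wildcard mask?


Subnet mask: 255.255.255.192
Wildcard = 255.255.255.255 - subnet mask
255 - 255 = 0
255 - 255 = 0
255 - 255 = 0
255 - 192 = 63
Wildcard: 0.0.0.63


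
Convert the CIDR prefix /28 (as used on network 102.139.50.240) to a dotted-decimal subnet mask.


/28 means 28 network bits, 4 host bits
Binary: 11111111111111111111111111110000
Mask: 255.255.255.240


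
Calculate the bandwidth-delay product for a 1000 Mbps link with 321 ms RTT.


BDP = bandwidth * RTT
= 1000 Mbps * 321 ms
= 1000 * 1e6 * 321 / 1000 bits
= 321000000 bits
= 40125000 bytes
= 39184.5703 KB
BDP = 321000000 bits (40125000 bytes)


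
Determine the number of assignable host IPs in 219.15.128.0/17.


Host bits = 32 - 17 = 15
Total addresses = 2^15 = 32768
Usable = total - 2 (network and broadcast)
Usable hosts: 32766


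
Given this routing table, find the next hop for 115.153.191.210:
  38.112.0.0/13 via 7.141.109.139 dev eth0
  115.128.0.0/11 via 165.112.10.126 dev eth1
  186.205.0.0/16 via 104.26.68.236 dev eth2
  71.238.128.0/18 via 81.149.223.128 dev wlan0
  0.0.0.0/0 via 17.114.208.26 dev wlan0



Longest prefix match for 115.153.191.210:
  /13 38.112.0.0: no
  /11 115.128.0.0: MATCH
  /16 186.205.0.0: no
  /18 71.238.128.0: no
  /0 0.0.0.0: MATCH
Selected: next-hop 165.112.10.126 via eth1 (matched /11)


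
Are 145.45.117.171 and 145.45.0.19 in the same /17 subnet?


Mask: 255.255.128.0
145.45.117.171 AND mask = 145.45.0.0
145.45.0.19 AND mask = 145.45.0.0
Yes, same subnet (145.45.0.0)


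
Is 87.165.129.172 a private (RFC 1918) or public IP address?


RFC 1918 private ranges:
  10.0.0.0/8 (10.0.0.0 - 10.255.255.255)
  172.16.0.0/12 (172.16.0.0 - 172.31.255.255)
  192.168.0.0/16 (192.168.0.0 - 192.168.255.255)
Public (not in any RFC 1918 range)


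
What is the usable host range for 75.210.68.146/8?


Network: 75.0.0.0
Broadcast: 75.255.255.255
First usable = network + 1
Last usable = broadcast - 1
Range: 75.0.0.1 to 75.255.255.254


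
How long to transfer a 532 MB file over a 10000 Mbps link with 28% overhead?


Effective throughput = 10000 * (1 - 28/100) = 7200 Mbps
File size in Mb = 532 * 8 = 4256 Mb
Time = 4256 / 7200
Time = 0.5911 seconds


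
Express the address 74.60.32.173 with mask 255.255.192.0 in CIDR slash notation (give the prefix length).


Binary: 11111111.11111111.11000000.00000000
Count leading 1s
Prefix: /18


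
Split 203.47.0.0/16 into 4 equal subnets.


New prefix = 16 + 2 = 18
Each subnet has 16384 addresses
  203.47.0.0/18
  203.47.64.0/18
  203.47.128.0/18
  203.47.192.0/18
Subnets: 203.47.0.0/18, 203.47.64.0/18, 203.47.128.0/18, 203.47.192.0/18


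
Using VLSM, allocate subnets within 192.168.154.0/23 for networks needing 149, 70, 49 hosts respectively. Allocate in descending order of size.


149 hosts -> /24 (254 usable): 192.168.154.0/24
70 hosts -> /25 (126 usable): 192.168.155.0/25
49 hosts -> /26 (62 usable): 192.168.155.128/26
Allocation: 192.168.154.0/24 (149 hosts, 254 usable); 192.168.155.0/25 (70 hosts, 126 usable); 192.168.155.128/26 (49 hosts, 62 usable)


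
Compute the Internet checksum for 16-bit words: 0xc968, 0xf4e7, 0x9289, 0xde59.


Sum all words (with carry folding):
+ 0xc968 = 0xc968
+ 0xf4e7 = 0xbe50
+ 0x9289 = 0x50da
+ 0xde59 = 0x2f34
One's complement: ~0x2f34
Checksum = 0xd0cb


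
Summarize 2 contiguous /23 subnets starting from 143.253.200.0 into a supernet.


Original prefix: /23
Number of subnets: 2 = 2^1
New prefix = 23 - 1 = 22
Supernet: 143.253.200.0/22


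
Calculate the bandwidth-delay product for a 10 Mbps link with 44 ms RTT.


BDP = bandwidth * RTT
= 10 Mbps * 44 ms
= 10 * 1e6 * 44 / 1000 bits
= 440000 bits
= 55000 bytes
= 53.7109 KB
BDP = 440000 bits (55000 bytes)


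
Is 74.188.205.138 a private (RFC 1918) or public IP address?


RFC 1918 private ranges:
  10.0.0.0/8 (10.0.0.0 - 10.255.255.255)
  172.16.0.0/12 (172.16.0.0 - 172.31.255.255)
  192.168.0.0/16 (192.168.0.0 - 192.168.255.255)
Public (not in any RFC 1918 range)


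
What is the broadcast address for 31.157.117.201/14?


Network: 31.156.0.0/14
Host bits = 18
Set all host bits to 1:
Broadcast: 31.159.255.255


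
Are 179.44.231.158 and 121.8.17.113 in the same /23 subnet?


Mask: 255.255.254.0
179.44.231.158 AND mask = 179.44.230.0
121.8.17.113 AND mask = 121.8.16.0
No, different subnets (179.44.230.0 vs 121.8.16.0)


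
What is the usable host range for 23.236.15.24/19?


Network: 23.236.0.0
Broadcast: 23.236.31.255
First usable = network + 1
Last usable = broadcast - 1
Range: 23.236.0.1 to 23.236.31.254


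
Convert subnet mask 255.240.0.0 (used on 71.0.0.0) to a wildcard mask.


Subnet mask: 255.240.0.0
Wildcard = 255.255.255.255 - subnet mask
255 - 255 = 0
255 - 240 = 15
255 - 0 = 255
255 - 0 = 255
Wildcard: 0.15.255.255


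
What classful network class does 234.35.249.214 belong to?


First octet: 234
Binary: 11101010
1110xxxx -> Class D (224-239)
Class D (multicast), default mask N/A


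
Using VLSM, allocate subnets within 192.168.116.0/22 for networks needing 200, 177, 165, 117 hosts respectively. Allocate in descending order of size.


200 hosts -> /24 (254 usable): 192.168.116.0/24
177 hosts -> /24 (254 usable): 192.168.117.0/24
165 hosts -> /24 (254 usable): 192.168.118.0/24
117 hosts -> /25 (126 usable): 192.168.119.0/25
Allocation: 192.168.116.0/24 (200 hosts, 254 usable); 192.168.117.0/24 (177 hosts, 254 usable); 192.168.118.0/24 (165 hosts, 254 usable); 192.168.119.0/25 (117 hosts, 126 usable)


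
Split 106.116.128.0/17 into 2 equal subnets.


New prefix = 17 + 1 = 18
Each subnet has 16384 addresses
  106.116.128.0/18
  106.116.192.0/18
Subnets: 106.116.128.0/18, 106.116.192.0/18


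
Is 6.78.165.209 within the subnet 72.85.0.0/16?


Subnet network: 72.85.0.0
Test IP AND mask: 6.78.0.0
No, 6.78.165.209 is not in 72.85.0.0/16


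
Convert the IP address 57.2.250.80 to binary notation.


57 = 00111001
2 = 00000010
250 = 11111010
80 = 01010000
Binary: 00111001.00000010.11111010.01010000


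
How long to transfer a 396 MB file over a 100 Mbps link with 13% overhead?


Effective throughput = 100 * (1 - 13/100) = 87 Mbps
File size in Mb = 396 * 8 = 3168 Mb
Time = 3168 / 87
Time = 36.4138 seconds


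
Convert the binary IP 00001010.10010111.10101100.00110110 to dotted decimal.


00001010 = 10
10010111 = 151
10101100 = 172
00110110 = 54
IP: 10.151.172.54


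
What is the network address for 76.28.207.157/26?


IP:   01001100.00011100.11001111.10011101
Mask: 11111111.11111111.11111111.11000000
AND operation:
Net:  01001100.00011100.11001111.10000000
Network: 76.28.207.128/26


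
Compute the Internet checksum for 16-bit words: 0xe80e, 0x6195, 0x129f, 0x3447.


Sum all words (with carry folding):
+ 0xe80e = 0xe80e
+ 0x6195 = 0x49a4
+ 0x129f = 0x5c43
+ 0x3447 = 0x908a
One's complement: ~0x908a
Checksum = 0x6f75


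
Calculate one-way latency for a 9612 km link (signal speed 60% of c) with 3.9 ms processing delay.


Speed = 0.6 * 3e5 km/s = 180000 km/s
Propagation delay = 9612 / 180000 = 0.0534 s = 53.4 ms
Processing delay = 3.9 ms
Total one-way latency = 57.3 ms


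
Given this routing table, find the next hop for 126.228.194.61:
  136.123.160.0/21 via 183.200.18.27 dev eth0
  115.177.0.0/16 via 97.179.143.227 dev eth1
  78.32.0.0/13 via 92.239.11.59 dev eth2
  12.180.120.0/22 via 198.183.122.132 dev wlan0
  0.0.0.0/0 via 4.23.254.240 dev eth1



Longest prefix match for 126.228.194.61:
  /21 136.123.160.0: no
  /16 115.177.0.0: no
  /13 78.32.0.0: no
  /22 12.180.120.0: no
  /0 0.0.0.0: MATCH
Selected: next-hop 4.23.254.240 via eth1 (matched /0)


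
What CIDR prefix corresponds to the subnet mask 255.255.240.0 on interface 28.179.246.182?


Binary: 11111111.11111111.11110000.00000000
Count leading 1s
Prefix: /20


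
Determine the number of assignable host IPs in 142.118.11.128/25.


Host bits = 32 - 25 = 7
Total addresses = 2^7 = 128
Usable = total - 2 (network and broadcast)
Usable hosts: 126


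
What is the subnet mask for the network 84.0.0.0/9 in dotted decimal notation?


/9 means 9 network bits, 23 host bits
Binary: 11111111100000000000000000000000
Mask: 255.128.0.0


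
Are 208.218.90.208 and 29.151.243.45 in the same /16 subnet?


Mask: 255.255.0.0
208.218.90.208 AND mask = 208.218.0.0
29.151.243.45 AND mask = 29.151.0.0
No, different subnets (208.218.0.0 vs 29.151.0.0)


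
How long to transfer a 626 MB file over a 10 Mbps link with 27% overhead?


Effective throughput = 10 * (1 - 27/100) = 7.3 Mbps
File size in Mb = 626 * 8 = 5008 Mb
Time = 5008 / 7.3
Time = 686.0274 seconds


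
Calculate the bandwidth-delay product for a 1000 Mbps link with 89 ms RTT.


BDP = bandwidth * RTT
= 1000 Mbps * 89 ms
= 1000 * 1e6 * 89 / 1000 bits
= 89000000 bits
= 11125000 bytes
= 10864.2578 KB
BDP = 89000000 bits (11125000 bytes)


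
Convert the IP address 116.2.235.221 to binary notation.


116 = 01110100
2 = 00000010
235 = 11101011
221 = 11011101
Binary: 01110100.00000010.11101011.11011101


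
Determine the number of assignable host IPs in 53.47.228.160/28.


Host bits = 32 - 28 = 4
Total addresses = 2^4 = 16
Usable = total - 2 (network and broadcast)
Usable hosts: 14


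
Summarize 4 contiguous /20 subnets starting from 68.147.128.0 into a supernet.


Original prefix: /20
Number of subnets: 4 = 2^2
New prefix = 20 - 2 = 18
Supernet: 68.147.128.0/18


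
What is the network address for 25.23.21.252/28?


IP:   00011001.00010111.00010101.11111100
Mask: 11111111.11111111.11111111.11110000
AND operation:
Net:  00011001.00010111.00010101.11110000
Network: 25.23.21.240/28


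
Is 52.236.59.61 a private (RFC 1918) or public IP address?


RFC 1918 private ranges:
  10.0.0.0/8 (10.0.0.0 - 10.255.255.255)
  172.16.0.0/12 (172.16.0.0 - 172.31.255.255)
  192.168.0.0/16 (192.168.0.0 - 192.168.255.255)
Public (not in any RFC 1918 range)


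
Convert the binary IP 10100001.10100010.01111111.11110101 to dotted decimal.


10100001 = 161
10100010 = 162
01111111 = 127
11110101 = 245
IP: 161.162.127.245


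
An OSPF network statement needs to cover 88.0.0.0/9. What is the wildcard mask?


Subnet mask: 255.128.0.0
Wildcard = 255.255.255.255 - subnet mask
255 - 255 = 0
255 - 128 = 127
255 - 0 = 255
255 - 0 = 255
Wildcard: 0.127.255.255


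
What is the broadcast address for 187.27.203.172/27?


Network: 187.27.203.160/27
Host bits = 5
Set all host bits to 1:
Broadcast: 187.27.203.191


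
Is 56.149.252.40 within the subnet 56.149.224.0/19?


Subnet network: 56.149.224.0
Test IP AND mask: 56.149.224.0
Yes, 56.149.252.40 is in 56.149.224.0/19


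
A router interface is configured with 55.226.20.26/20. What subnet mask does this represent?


/20 means 20 network bits, 12 host bits
Binary: 11111111111111111111000000000000
Mask: 255.255.240.0


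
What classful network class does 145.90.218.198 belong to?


First octet: 145
Binary: 10010001
10xxxxxx -> Class B (128-191)
Class B, default mask 255.255.0.0 (/16)


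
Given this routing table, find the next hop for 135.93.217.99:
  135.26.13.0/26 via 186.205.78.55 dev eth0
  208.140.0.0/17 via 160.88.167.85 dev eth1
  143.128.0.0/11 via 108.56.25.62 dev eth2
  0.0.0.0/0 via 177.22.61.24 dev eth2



Longest prefix match for 135.93.217.99:
  /26 135.26.13.0: no
  /17 208.140.0.0: no
  /11 143.128.0.0: no
  /0 0.0.0.0: MATCH
Selected: next-hop 177.22.61.24 via eth2 (matched /0)


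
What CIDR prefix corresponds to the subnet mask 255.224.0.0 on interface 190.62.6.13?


Binary: 11111111.11100000.00000000.00000000
Count leading 1s
Prefix: /11


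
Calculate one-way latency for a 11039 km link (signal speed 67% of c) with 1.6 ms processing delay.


Speed = 0.67 * 3e5 km/s = 201000 km/s
Propagation delay = 11039 / 201000 = 0.0549 s = 54.9204 ms
Processing delay = 1.6 ms
Total one-way latency = 56.5204 ms


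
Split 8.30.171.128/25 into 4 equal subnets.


New prefix = 25 + 2 = 27
Each subnet has 32 addresses
  8.30.171.128/27
  8.30.171.160/27
  8.30.171.192/27
  8.30.171.224/27
Subnets: 8.30.171.128/27, 8.30.171.160/27, 8.30.171.192/27, 8.30.171.224/27


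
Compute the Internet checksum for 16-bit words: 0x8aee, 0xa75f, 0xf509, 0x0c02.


Sum all words (with carry folding):
+ 0x8aee = 0x8aee
+ 0xa75f = 0x324e
+ 0xf509 = 0x2758
+ 0x0c02 = 0x335a
One's complement: ~0x335a
Checksum = 0xcca5


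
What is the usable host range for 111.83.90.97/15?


Network: 111.82.0.0
Broadcast: 111.83.255.255
First usable = network + 1
Last usable = broadcast - 1
Range: 111.82.0.1 to 111.83.255.254


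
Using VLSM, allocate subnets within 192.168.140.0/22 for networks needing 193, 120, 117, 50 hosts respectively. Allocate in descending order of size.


193 hosts -> /24 (254 usable): 192.168.140.0/24
120 hosts -> /25 (126 usable): 192.168.141.0/25
117 hosts -> /25 (126 usable): 192.168.141.128/25
50 hosts -> /26 (62 usable): 192.168.142.0/26
Allocation: 192.168.140.0/24 (193 hosts, 254 usable); 192.168.141.0/25 (120 hosts, 126 usable); 192.168.141.128/25 (117 hosts, 126 usable); 192.168.142.0/26 (50 hosts, 62 usable)


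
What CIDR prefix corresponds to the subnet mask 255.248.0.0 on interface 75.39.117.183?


Binary: 11111111.11111000.00000000.00000000
Count leading 1s
Prefix: /13


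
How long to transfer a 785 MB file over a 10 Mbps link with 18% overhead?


Effective throughput = 10 * (1 - 18/100) = 8.2 Mbps
File size in Mb = 785 * 8 = 6280 Mb
Time = 6280 / 8.2
Time = 765.8537 seconds


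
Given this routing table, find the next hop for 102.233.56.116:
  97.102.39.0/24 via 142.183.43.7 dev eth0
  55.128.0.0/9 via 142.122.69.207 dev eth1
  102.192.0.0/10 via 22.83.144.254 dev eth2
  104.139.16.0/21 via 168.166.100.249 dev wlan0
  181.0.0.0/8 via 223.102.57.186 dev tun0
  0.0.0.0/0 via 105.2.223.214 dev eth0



Longest prefix match for 102.233.56.116:
  /24 97.102.39.0: no
  /9 55.128.0.0: no
  /10 102.192.0.0: MATCH
  /21 104.139.16.0: no
  /8 181.0.0.0: no
  /0 0.0.0.0: MATCH
Selected: next-hop 22.83.144.254 via eth2 (matched /10)


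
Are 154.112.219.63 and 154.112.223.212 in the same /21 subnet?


Mask: 255.255.248.0
154.112.219.63 AND mask = 154.112.216.0
154.112.223.212 AND mask = 154.112.216.0
Yes, same subnet (154.112.216.0)


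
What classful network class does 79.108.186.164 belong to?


First octet: 79
Binary: 01001111
0xxxxxxx -> Class A (1-126)
Class A, default mask 255.0.0.0 (/8)


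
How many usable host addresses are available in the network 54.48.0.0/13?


Host bits = 32 - 13 = 19
Total addresses = 2^19 = 524288
Usable = total - 2 (network and broadcast)
Usable hosts: 524286


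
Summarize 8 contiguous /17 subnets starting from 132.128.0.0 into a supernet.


Original prefix: /17
Number of subnets: 8 = 2^3
New prefix = 17 - 3 = 14
Supernet: 132.128.0.0/14


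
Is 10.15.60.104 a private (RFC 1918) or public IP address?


RFC 1918 private ranges:
  10.0.0.0/8 (10.0.0.0 - 10.255.255.255)
  172.16.0.0/12 (172.16.0.0 - 172.31.255.255)
  192.168.0.0/16 (192.168.0.0 - 192.168.255.255)
Private (in 10.0.0.0/8)


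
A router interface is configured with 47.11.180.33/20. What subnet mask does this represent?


/20 means 20 network bits, 12 host bits
Binary: 11111111111111111111000000000000
Mask: 255.255.240.0


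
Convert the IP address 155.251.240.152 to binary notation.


155 = 10011011
251 = 11111011
240 = 11110000
152 = 10011000
Binary: 10011011.11111011.11110000.10011000


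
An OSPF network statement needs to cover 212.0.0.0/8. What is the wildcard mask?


Subnet mask: 255.0.0.0
Wildcard = 255.255.255.255 - subnet mask
255 - 255 = 0
255 - 0 = 255
255 - 0 = 255
255 - 0 = 255
Wildcard: 0.255.255.255


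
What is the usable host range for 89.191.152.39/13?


Network: 89.184.0.0
Broadcast: 89.191.255.255
First usable = network + 1
Last usable = broadcast - 1
Range: 89.184.0.1 to 89.191.255.254


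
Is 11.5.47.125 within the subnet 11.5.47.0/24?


Subnet network: 11.5.47.0
Test IP AND mask: 11.5.47.0
Yes, 11.5.47.125 is in 11.5.47.0/24


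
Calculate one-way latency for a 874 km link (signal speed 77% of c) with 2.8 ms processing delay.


Speed = 0.77 * 3e5 km/s = 231000 km/s
Propagation delay = 874 / 231000 = 0.0038 s = 3.7835 ms
Processing delay = 2.8 ms
Total one-way latency = 6.5835 ms


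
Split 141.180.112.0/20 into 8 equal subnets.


New prefix = 20 + 3 = 23
Each subnet has 512 addresses
  141.180.112.0/23
  141.180.114.0/23
  141.180.116.0/23
  141.180.118.0/23
  141.180.120.0/23
  141.180.122.0/23
  141.180.124.0/23
  141.180.126.0/23
Subnets: 141.180.112.0/23, 141.180.114.0/23, 141.180.116.0/23, 141.180.118.0/23, 141.180.120.0/23, 141.180.122.0/23, 141.180.124.0/23, 141.180.126.0/23


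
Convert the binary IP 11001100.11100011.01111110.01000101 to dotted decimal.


11001100 = 204
11100011 = 227
01111110 = 126
01000101 = 69
IP: 204.227.126.69


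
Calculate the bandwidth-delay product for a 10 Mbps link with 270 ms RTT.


BDP = bandwidth * RTT
= 10 Mbps * 270 ms
= 10 * 1e6 * 270 / 1000 bits
= 2700000 bits
= 337500 bytes
= 329.5898 KB
BDP = 2700000 bits (337500 bytes)


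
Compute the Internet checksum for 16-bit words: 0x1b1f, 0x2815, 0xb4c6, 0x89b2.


Sum all words (with carry folding):
+ 0x1b1f = 0x1b1f
+ 0x2815 = 0x4334
+ 0xb4c6 = 0xf7fa
+ 0x89b2 = 0x81ad
One's complement: ~0x81ad
Checksum = 0x7e52


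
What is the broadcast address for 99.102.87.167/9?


Network: 99.0.0.0/9
Host bits = 23
Set all host bits to 1:
Broadcast: 99.127.255.255


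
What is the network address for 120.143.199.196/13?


IP:   01111000.10001111.11000111.11000100
Mask: 11111111.11111000.00000000.00000000
AND operation:
Net:  01111000.10001000.00000000.00000000
Network: 120.136.0.0/13


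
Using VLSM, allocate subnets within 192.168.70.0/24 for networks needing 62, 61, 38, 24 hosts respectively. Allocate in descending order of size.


62 hosts -> /26 (62 usable): 192.168.70.0/26
61 hosts -> /26 (62 usable): 192.168.70.64/26
38 hosts -> /26 (62 usable): 192.168.70.128/26
24 hosts -> /27 (30 usable): 192.168.70.192/27
Allocation: 192.168.70.0/26 (62 hosts, 62 usable); 192.168.70.64/26 (61 hosts, 62 usable); 192.168.70.128/26 (38 hosts, 62 usable); 192.168.70.192/27 (24 hosts, 30 usable)


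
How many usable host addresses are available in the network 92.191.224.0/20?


Host bits = 32 - 20 = 12
Total addresses = 2^12 = 4096
Usable = total - 2 (network and broadcast)
Usable hosts: 4094


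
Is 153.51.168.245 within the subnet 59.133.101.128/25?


Subnet network: 59.133.101.128
Test IP AND mask: 153.51.168.128
No, 153.51.168.245 is not in 59.133.101.128/25


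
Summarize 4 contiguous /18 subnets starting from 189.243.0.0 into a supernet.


Original prefix: /18
Number of subnets: 4 = 2^2
New prefix = 18 - 2 = 16
Supernet: 189.243.0.0/16


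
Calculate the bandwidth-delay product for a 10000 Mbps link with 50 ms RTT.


BDP = bandwidth * RTT
= 10000 Mbps * 50 ms
= 10000 * 1e6 * 50 / 1000 bits
= 500000000 bits
= 62500000 bytes
= 61035.1562 KB
BDP = 500000000 bits (62500000 bytes)


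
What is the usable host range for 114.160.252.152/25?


Network: 114.160.252.128
Broadcast: 114.160.252.255
First usable = network + 1
Last usable = broadcast - 1
Range: 114.160.252.129 to 114.160.252.254


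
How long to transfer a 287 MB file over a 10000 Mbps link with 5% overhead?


Effective throughput = 10000 * (1 - 5/100) = 9500 Mbps
File size in Mb = 287 * 8 = 2296 Mb
Time = 2296 / 9500
Time = 0.2417 seconds


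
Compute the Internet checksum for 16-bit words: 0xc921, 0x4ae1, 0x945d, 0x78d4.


Sum all words (with carry folding):
+ 0xc921 = 0xc921
+ 0x4ae1 = 0x1403
+ 0x945d = 0xa860
+ 0x78d4 = 0x2135
One's complement: ~0x2135
Checksum = 0xdeca


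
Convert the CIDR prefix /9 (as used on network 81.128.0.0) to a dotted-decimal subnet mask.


/9 means 9 network bits, 23 host bits
Binary: 11111111100000000000000000000000
Mask: 255.128.0.0


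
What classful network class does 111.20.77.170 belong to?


First octet: 111
Binary: 01101111
0xxxxxxx -> Class A (1-126)
Class A, default mask 255.0.0.0 (/8)


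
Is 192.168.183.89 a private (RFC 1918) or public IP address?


RFC 1918 private ranges:
  10.0.0.0/8 (10.0.0.0 - 10.255.255.255)
  172.16.0.0/12 (172.16.0.0 - 172.31.255.255)
  192.168.0.0/16 (192.168.0.0 - 192.168.255.255)
Private (in 192.168.0.0/16)


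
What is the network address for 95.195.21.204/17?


IP:   01011111.11000011.00010101.11001100
Mask: 11111111.11111111.10000000.00000000
AND operation:
Net:  01011111.11000011.00000000.00000000
Network: 95.195.0.0/17


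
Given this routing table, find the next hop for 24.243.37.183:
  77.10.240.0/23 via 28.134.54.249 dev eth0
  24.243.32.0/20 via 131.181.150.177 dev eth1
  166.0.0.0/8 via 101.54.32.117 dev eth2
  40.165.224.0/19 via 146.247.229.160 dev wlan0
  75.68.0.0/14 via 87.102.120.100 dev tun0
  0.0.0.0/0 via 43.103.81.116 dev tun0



Longest prefix match for 24.243.37.183:
  /23 77.10.240.0: no
  /20 24.243.32.0: MATCH
  /8 166.0.0.0: no
  /19 40.165.224.0: no
  /14 75.68.0.0: no
  /0 0.0.0.0: MATCH
Selected: next-hop 131.181.150.177 via eth1 (matched /20)


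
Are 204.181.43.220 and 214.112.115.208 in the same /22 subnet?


Mask: 255.255.252.0
204.181.43.220 AND mask = 204.181.40.0
214.112.115.208 AND mask = 214.112.112.0
No, different subnets (204.181.40.0 vs 214.112.112.0)


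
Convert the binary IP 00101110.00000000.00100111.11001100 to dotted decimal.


00101110 = 46
00000000 = 0
00100111 = 39
11001100 = 204
IP: 46.0.39.204


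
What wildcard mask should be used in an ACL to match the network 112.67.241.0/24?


Subnet mask: 255.255.255.0
Wildcard = 255.255.255.255 - subnet mask
255 - 255 = 0
255 - 255 = 0
255 - 255 = 0
255 - 0 = 255
Wildcard: 0.0.0.255


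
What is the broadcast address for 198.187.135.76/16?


Network: 198.187.0.0/16
Host bits = 16
Set all host bits to 1:
Broadcast: 198.187.255.255


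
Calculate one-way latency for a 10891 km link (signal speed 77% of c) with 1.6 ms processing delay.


Speed = 0.77 * 3e5 km/s = 231000 km/s
Propagation delay = 10891 / 231000 = 0.0471 s = 47.1472 ms
Processing delay = 1.6 ms
Total one-way latency = 48.7472 ms


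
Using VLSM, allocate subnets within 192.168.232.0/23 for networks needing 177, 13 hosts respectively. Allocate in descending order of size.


177 hosts -> /24 (254 usable): 192.168.232.0/24
13 hosts -> /28 (14 usable): 192.168.233.0/28
Allocation: 192.168.232.0/24 (177 hosts, 254 usable); 192.168.233.0/28 (13 hosts, 14 usable)


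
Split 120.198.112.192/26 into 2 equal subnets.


New prefix = 26 + 1 = 27
Each subnet has 32 addresses
  120.198.112.192/27
  120.198.112.224/27
Subnets: 120.198.112.192/27, 120.198.112.224/27


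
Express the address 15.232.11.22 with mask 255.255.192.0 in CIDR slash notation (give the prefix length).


Binary: 11111111.11111111.11000000.00000000
Count leading 1s
Prefix: /18


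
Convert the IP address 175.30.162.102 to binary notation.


175 = 10101111
30 = 00011110
162 = 10100010
102 = 01100110
Binary: 10101111.00011110.10100010.01100110


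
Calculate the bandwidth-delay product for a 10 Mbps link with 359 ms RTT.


BDP = bandwidth * RTT
= 10 Mbps * 359 ms
= 10 * 1e6 * 359 / 1000 bits
= 3590000 bits
= 448750 bytes
= 438.2324 KB
BDP = 3590000 bits (448750 bytes)


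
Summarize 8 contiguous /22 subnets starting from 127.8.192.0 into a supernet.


Original prefix: /22
Number of subnets: 8 = 2^3
New prefix = 22 - 3 = 19
Supernet: 127.8.192.0/19


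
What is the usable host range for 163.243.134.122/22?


Network: 163.243.132.0
Broadcast: 163.243.135.255
First usable = network + 1
Last usable = broadcast - 1
Range: 163.243.132.1 to 163.243.135.254


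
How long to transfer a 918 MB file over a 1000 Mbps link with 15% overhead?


Effective throughput = 1000 * (1 - 15/100) = 850 Mbps
File size in Mb = 918 * 8 = 7344 Mb
Time = 7344 / 850
Time = 8.64 seconds


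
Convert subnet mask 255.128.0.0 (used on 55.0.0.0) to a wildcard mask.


Subnet mask: 255.128.0.0
Wildcard = 255.255.255.255 - subnet mask
255 - 255 = 0
255 - 128 = 127
255 - 0 = 255
255 - 0 = 255
Wildcard: 0.127.255.255


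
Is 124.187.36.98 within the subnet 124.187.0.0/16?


Subnet network: 124.187.0.0
Test IP AND mask: 124.187.0.0
Yes, 124.187.36.98 is in 124.187.0.0/16


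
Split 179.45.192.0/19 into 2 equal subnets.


New prefix = 19 + 1 = 20
Each subnet has 4096 addresses
  179.45.192.0/20
  179.45.208.0/20
Subnets: 179.45.192.0/20, 179.45.208.0/20


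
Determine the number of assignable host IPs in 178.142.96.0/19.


Host bits = 32 - 19 = 13
Total addresses = 2^13 = 8192
Usable = total - 2 (network and broadcast)
Usable hosts: 8190


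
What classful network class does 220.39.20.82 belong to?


First octet: 220
Binary: 11011100
110xxxxx -> Class C (192-223)
Class C, default mask 255.255.255.0 (/24)


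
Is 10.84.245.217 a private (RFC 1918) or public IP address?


RFC 1918 private ranges:
  10.0.0.0/8 (10.0.0.0 - 10.255.255.255)
  172.16.0.0/12 (172.16.0.0 - 172.31.255.255)
  192.168.0.0/16 (192.168.0.0 - 192.168.255.255)
Private (in 10.0.0.0/8)


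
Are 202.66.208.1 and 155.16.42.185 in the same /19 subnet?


Mask: 255.255.224.0
202.66.208.1 AND mask = 202.66.192.0
155.16.42.185 AND mask = 155.16.32.0
No, different subnets (202.66.192.0 vs 155.16.32.0)


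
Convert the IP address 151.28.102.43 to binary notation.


151 = 10010111
28 = 00011100
102 = 01100110
43 = 00101011
Binary: 10010111.00011100.01100110.00101011


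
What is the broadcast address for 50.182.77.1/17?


Network: 50.182.0.0/17
Host bits = 15
Set all host bits to 1:
Broadcast: 50.182.127.255


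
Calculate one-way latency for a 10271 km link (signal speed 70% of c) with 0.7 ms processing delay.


Speed = 0.7 * 3e5 km/s = 210000 km/s
Propagation delay = 10271 / 210000 = 0.0489 s = 48.9095 ms
Processing delay = 0.7 ms
Total one-way latency = 49.6095 ms


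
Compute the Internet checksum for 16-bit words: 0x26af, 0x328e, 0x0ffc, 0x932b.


Sum all words (with carry folding):
+ 0x26af = 0x26af
+ 0x328e = 0x593d
+ 0x0ffc = 0x6939
+ 0x932b = 0xfc64
One's complement: ~0xfc64
Checksum = 0x039b


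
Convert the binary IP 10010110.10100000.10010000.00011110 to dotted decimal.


10010110 = 150
10100000 = 160
10010000 = 144
00011110 = 30
IP: 150.160.144.30


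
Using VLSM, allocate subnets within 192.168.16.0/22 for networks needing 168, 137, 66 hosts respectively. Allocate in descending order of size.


168 hosts -> /24 (254 usable): 192.168.16.0/24
137 hosts -> /24 (254 usable): 192.168.17.0/24
66 hosts -> /25 (126 usable): 192.168.18.0/25
Allocation: 192.168.16.0/24 (168 hosts, 254 usable); 192.168.17.0/24 (137 hosts, 254 usable); 192.168.18.0/25 (66 hosts, 126 usable)


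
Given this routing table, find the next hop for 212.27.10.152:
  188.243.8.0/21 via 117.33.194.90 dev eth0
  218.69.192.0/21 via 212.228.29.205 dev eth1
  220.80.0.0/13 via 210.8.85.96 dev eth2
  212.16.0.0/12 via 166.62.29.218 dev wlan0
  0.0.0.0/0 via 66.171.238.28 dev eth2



Longest prefix match for 212.27.10.152:
  /21 188.243.8.0: no
  /21 218.69.192.0: no
  /13 220.80.0.0: no
  /12 212.16.0.0: MATCH
  /0 0.0.0.0: MATCH
Selected: next-hop 166.62.29.218 via wlan0 (matched /12)


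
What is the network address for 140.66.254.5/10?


IP:   10001100.01000010.11111110.00000101
Mask: 11111111.11000000.00000000.00000000
AND operation:
Net:  10001100.01000000.00000000.00000000
Network: 140.64.0.0/10


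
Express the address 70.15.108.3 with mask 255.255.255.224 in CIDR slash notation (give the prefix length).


Binary: 11111111.11111111.11111111.11100000
Count leading 1s
Prefix: /27


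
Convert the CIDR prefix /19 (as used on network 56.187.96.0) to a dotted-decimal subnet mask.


/19 means 19 network bits, 13 host bits
Binary: 11111111111111111110000000000000
Mask: 255.255.224.0


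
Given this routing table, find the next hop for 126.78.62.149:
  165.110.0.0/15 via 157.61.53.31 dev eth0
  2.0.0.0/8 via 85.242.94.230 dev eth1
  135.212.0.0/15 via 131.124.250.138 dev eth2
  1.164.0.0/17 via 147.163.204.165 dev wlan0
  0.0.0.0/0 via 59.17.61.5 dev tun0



Longest prefix match for 126.78.62.149:
  /15 165.110.0.0: no
  /8 2.0.0.0: no
  /15 135.212.0.0: no
  /17 1.164.0.0: no
  /0 0.0.0.0: MATCH
Selected: next-hop 59.17.61.5 via tun0 (matched /0)


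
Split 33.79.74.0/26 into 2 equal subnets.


New prefix = 26 + 1 = 27
Each subnet has 32 addresses
  33.79.74.0/27
  33.79.74.32/27
Subnets: 33.79.74.0/27, 33.79.74.32/27


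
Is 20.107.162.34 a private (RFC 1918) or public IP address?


RFC 1918 private ranges:
  10.0.0.0/8 (10.0.0.0 - 10.255.255.255)
  172.16.0.0/12 (172.16.0.0 - 172.31.255.255)
  192.168.0.0/16 (192.168.0.0 - 192.168.255.255)
Public (not in any RFC 1918 range)


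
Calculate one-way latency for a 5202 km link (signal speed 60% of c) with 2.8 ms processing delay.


Speed = 0.6 * 3e5 km/s = 180000 km/s
Propagation delay = 5202 / 180000 = 0.0289 s = 28.9 ms
Processing delay = 2.8 ms
Total one-way latency = 31.7 ms


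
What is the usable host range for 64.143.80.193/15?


Network: 64.142.0.0
Broadcast: 64.143.255.255
First usable = network + 1
Last usable = broadcast - 1
Range: 64.142.0.1 to 64.143.255.254


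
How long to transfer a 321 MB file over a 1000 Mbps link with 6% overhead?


Effective throughput = 1000 * (1 - 6/100) = 940 Mbps
File size in Mb = 321 * 8 = 2568 Mb
Time = 2568 / 940
Time = 2.7319 seconds


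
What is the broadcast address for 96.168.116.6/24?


Network: 96.168.116.0/24
Host bits = 8
Set all host bits to 1:
Broadcast: 96.168.116.255


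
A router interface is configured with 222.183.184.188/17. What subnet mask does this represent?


/17 means 17 network bits, 15 host bits
Binary: 11111111111111111000000000000000
Mask: 255.255.128.0


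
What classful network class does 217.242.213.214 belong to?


First octet: 217
Binary: 11011001
110xxxxx -> Class C (192-223)
Class C, default mask 255.255.255.0 (/24)


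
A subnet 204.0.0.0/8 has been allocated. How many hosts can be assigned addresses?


Host bits = 32 - 8 = 24
Total addresses = 2^24 = 16777216
Usable = total - 2 (network and broadcast)
Usable hosts: 16777214
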